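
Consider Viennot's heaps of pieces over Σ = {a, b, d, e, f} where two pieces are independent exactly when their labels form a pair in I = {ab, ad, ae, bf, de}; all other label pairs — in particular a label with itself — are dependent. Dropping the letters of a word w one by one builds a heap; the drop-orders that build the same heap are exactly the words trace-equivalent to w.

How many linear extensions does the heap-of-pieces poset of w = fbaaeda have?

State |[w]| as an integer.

0(f) covers ∅
1(b) covers ∅
2(a) covers 0:f
3(a) covers 2:a
4(e) covers 0:f, 1:b
5(d) covers 0:f, 1:b
6(a) covers 3:a
floor of heap: 0:f, 1:b
completions by unplaced set U, small U first (add the entries for U minus each lowest piece of U):
  |U|=1: {4}:1  {5}:1  {6}:1
  |U|=2: {3,6}:1  {4,5}:2  {4,6}:2  {5,6}:2
  |U|=3: {1,4,5}:2  {2,3,6}:1  {3,4,6}:3  {3,5,6}:3  {4,5,6}:6
  |U|=4: {1,4,5,6}:8  {2,3,4,6}:4  {2,3,5,6}:4  {3,4,5,6}:12
  |U|=5: {1,3,4,5,6}:20  {2,3,4,5,6}:20
  start at 0(f): 40
  start at 1(b): 20
sum over floor = 60

60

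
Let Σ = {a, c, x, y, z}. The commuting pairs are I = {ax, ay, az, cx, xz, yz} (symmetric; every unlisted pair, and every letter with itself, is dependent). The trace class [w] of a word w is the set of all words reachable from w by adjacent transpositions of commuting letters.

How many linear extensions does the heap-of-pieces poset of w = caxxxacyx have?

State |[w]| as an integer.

35

piece 0:c — minimal
piece 1:a rests on {0:c}
piece 2:x — minimal
piece 3:x rests on {2:x}
piece 4:x rests on {3:x}
piece 5:a rests on {1:a}
piece 6:c rests on {5:a}
piece 7:y rests on {4:x, 6:c}
piece 8:x rests on {7:y}
minimal pieces: {0:c, 2:x}
ways to finish when only these pieces remain (= sum over removing one remaining piece with nothing left below it):
  1 left: {8}→1
  2 left: {7,8}→1
  3 left: {4,7,8}→1  {6,7,8}→1
  4 left: {3,4,7,8}→1  {4,6,7,8}→2  {5,6,7,8}→1
  5 left: {1,5,6,7,8}→1  {2,3,4,7,8}→1  {3,4,6,7,8}→3  {4,5,6,7,8}→3
  6 left: {0,1,5,6,7,8}→1  {1,4,5,6,7,8}→4  {2,3,4,6,7,8}→4  {3,4,5,6,7,8}→6
  7 left: {0,1,4,5,6,7,8}→5  {1,3,4,5,6,7,8}→10  {2,3,4,5,6,7,8}→10
  placing 0:c first → 20 extensions
  placing 2:x first → 15 extensions
total linear extensions = 35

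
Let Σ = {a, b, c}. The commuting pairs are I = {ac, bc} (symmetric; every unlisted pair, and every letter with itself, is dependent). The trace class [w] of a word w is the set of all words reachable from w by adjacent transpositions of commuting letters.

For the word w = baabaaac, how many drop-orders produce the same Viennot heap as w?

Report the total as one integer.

drop 0:b onto floor
drop 1:a onto {0:b}
drop 2:a onto {1:a}
drop 3:b onto {2:a}
drop 4:a onto {3:b}
drop 5:a onto {4:a}
drop 6:a onto {5:a}
drop 7:c onto floor
ground layer = {0:b, 7:c}
drop-orders for the pieces not yet dropped (sum over which currently-grounded one goes next):
  1 to go: {6} 1  {7} 1
  2 to go: {5,6} 1  {6,7} 2
  3 to go: {4,5,6} 1  {5,6,7} 3
  4 to go: {3,4,5,6} 1  {4,5,6,7} 4
  5 to go: {2,3,4,5,6} 1  {3,4,5,6,7} 5
  6 to go: {1,2,3,4,5,6} 1  {2,3,4,5,6,7} 6
  if 0:b drops first: 7 orders
  if 7:c drops first: 1 orders
heap linearizations: 8

8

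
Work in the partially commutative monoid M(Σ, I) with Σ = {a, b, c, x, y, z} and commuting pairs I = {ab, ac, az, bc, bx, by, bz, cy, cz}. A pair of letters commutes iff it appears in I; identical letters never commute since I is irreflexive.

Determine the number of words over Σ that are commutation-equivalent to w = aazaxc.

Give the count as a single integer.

4

#0=a has no predecessor
#1=a depends on [0:a]
#2=z has no predecessor
#3=a depends on [1:a]
#4=x depends on [2:z, 3:a]
#5=c depends on [4:x]
sources: [0:a, 2:z]
N(rest) = Σ N(rest − s) over sources s of rest; N(one piece) = 1:
  size 1 → [5]=1
  size 2 → [4,5]=1
  size 3 → [2,4,5]=1  [3,4,5]=1
  size 4 → [1,3,4,5]=1  [2,3,4,5]=2
  first=0(a) contributes 3
  first=2(z) contributes 1
|[w]| = 4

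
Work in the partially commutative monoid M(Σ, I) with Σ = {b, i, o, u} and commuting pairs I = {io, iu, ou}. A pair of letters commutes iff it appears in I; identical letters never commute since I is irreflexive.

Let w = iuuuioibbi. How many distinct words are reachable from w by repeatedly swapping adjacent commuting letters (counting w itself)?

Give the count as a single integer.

140

0(i) covers ∅
1(u) covers ∅
2(u) covers 1:u
3(u) covers 2:u
4(i) covers 0:i
5(o) covers ∅
6(i) covers 4:i
7(b) covers 3:u, 5:o, 6:i
8(b) covers 7:b
9(i) covers 8:b
floor of heap: 0:i, 1:u, 5:o
completions by unplaced set U, small U first (add the entries for U minus each lowest piece of U):
  |U|=1: {9}:1
  |U|=2: {8,9}:1
  |U|=3: {7,8,9}:1
  |U|=4: {3,7,8,9}:1  {5,7,8,9}:1  {6,7,8,9}:1
  |U|=5: {2,3,7,8,9}:1  {3,5,7,8,9}:2  {3,6,7,8,9}:2  {4,6,7,8,9}:1  {5,6,7,8,9}:2
  |U|=6: {0,4,6,7,8,9}:1  {1,2,3,7,8,9}:1  {2,3,5,7,8,9}:3  {2,3,6,7,8,9}:3  {3,4,6,7,8,9}:3  {3,5,6,7,8,9}:6  {4,5,6,7,8,9}:3
  |U|=7: {0,3,4,6,7,8,9}:4  {0,4,5,6,7,8,9}:4  {1,2,3,5,7,8,9}:4  {1,2,3,6,7,8,9}:4  {2,3,4,6,7,8,9}:6  {2,3,5,6,7,8,9}:12  {3,4,5,6,7,8,9}:12
  |U|=8: {0,2,3,4,6,7,8,9}:10  {0,3,4,5,6,7,8,9}:20  {1,2,3,4,6,7,8,9}:10  {1,2,3,5,6,7,8,9}:20  {2,3,4,5,6,7,8,9}:30
  start at 0(i): 60
  start at 1(u): 60
  start at 5(o): 20
sum over floor = 140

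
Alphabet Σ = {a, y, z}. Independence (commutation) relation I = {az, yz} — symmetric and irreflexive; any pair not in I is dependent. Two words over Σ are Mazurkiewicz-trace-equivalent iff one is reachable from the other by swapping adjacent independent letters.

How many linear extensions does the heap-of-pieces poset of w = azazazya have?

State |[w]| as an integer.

56

0(a) covers ∅
1(z) covers ∅
2(a) covers 0:a
3(z) covers 1:z
4(a) covers 2:a
5(z) covers 3:z
6(y) covers 4:a
7(a) covers 6:y
floor of heap: 0:a, 1:z
completions by unplaced set U, small U first (add the entries for U minus each lowest piece of U):
  |U|=1: {5}:1  {7}:1
  |U|=2: {3,5}:1  {5,7}:2  {6,7}:1
  |U|=3: {1,3,5}:1  {3,5,7}:3  {4,6,7}:1  {5,6,7}:3
  |U|=4: {1,3,5,7}:4  {2,4,6,7}:1  {3,5,6,7}:6  {4,5,6,7}:4
  |U|=5: {0,2,4,6,7}:1  {1,3,5,6,7}:10  {2,4,5,6,7}:5  {3,4,5,6,7}:10
  |U|=6: {0,2,4,5,6,7}:6  {1,3,4,5,6,7}:20  {2,3,4,5,6,7}:15
  start at 0(a): 35
  start at 1(z): 21
sum over floor = 56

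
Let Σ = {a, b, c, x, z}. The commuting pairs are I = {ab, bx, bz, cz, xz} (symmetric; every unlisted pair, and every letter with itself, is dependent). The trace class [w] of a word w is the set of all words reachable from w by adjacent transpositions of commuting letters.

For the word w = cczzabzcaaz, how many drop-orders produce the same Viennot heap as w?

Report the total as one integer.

38

piece 0:c — minimal
piece 1:c rests on {0:c}
piece 2:z — minimal
piece 3:z rests on {2:z}
piece 4:a rests on {1:c, 3:z}
piece 5:b rests on {1:c}
piece 6:z rests on {4:a}
piece 7:c rests on {4:a, 5:b}
piece 8:a rests on {6:z, 7:c}
piece 9:a rests on {8:a}
piece 10:z rests on {9:a}
minimal pieces: {0:c, 2:z}
ways to finish when only these pieces remain (= sum over removing one remaining piece with nothing left below it):
  1 left: {10}→1
  2 left: {9,10}→1
  3 left: {8,9,10}→1
  4 left: {6,8,9,10}→1  {7,8,9,10}→1
  5 left: {5,7,8,9,10}→1  {6,7,8,9,10}→2
  6 left: {4,6,7,8,9,10}→2  {5,6,7,8,9,10}→3
  7 left: {3,4,6,7,8,9,10}→2  {4,5,6,7,8,9,10}→5
  8 left: {1,4,5,6,7,8,9,10}→5  {2,3,4,6,7,8,9,10}→2  {3,4,5,6,7,8,9,10}→7
  9 left: {0,1,4,5,6,7,8,9,10}→5  {1,3,4,5,6,7,8,9,10}→12  {2,3,4,5,6,7,8,9,10}→9
  placing 0:c first → 21 extensions
  placing 2:z first → 17 extensions
total linear extensions = 38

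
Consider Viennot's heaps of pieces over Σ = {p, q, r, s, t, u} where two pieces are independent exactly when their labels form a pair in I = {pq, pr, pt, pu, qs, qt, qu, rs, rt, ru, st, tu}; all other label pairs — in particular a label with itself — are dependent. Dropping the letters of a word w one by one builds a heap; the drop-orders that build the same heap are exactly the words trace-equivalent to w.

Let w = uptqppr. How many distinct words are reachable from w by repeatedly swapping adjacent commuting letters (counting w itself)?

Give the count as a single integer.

drop 0:u onto floor
drop 1:p onto floor
drop 2:t onto floor
drop 3:q onto floor
drop 4:p onto {1:p}
drop 5:p onto {4:p}
drop 6:r onto {3:q}
ground layer = {0:u, 1:p, 2:t, 3:q}
drop-orders for the pieces not yet dropped (sum over which currently-grounded one goes next):
  1 to go: {0} 1  {2} 1  {5} 1  {6} 1
  2 to go: {0,2} 2  {0,5} 2  {0,6} 2  {2,5} 2  {2,6} 2  {3,6} 1  {4,5} 1  {5,6} 2
  3 to go: {0,2,5} 6  {0,2,6} 6  {0,3,6} 3  {0,4,5} 3  {0,5,6} 6  {1,4,5} 1  {2,3,6} 3  {2,4,5} 3  {2,5,6} 6  {3,5,6} 3  {4,5,6} 3
  4 to go: {0,1,4,5} 4  {0,2,3,6} 12  {0,2,4,5} 12  {0,2,5,6} 24  {0,3,5,6} 12  {0,4,5,6} 12  {1,2,4,5} 4  {1,4,5,6} 4  {2,3,5,6} 12  {2,4,5,6} 12  {3,4,5,6} 6
  5 to go: {0,1,2,4,5} 20  {0,1,4,5,6} 20  {0,2,3,5,6} 60  {0,2,4,5,6} 60  {0,3,4,5,6} 30  {1,2,4,5,6} 20  {1,3,4,5,6} 10  {2,3,4,5,6} 30
  if 0:u drops first: 60 orders
  if 1:p drops first: 180 orders
  if 2:t drops first: 60 orders
  if 3:q drops first: 120 orders
heap linearizations: 420

420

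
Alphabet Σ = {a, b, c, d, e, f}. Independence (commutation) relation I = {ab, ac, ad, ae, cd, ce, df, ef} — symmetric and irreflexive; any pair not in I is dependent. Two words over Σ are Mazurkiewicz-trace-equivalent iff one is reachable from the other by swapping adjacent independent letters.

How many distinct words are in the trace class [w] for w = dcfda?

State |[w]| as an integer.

10

#0=d has no predecessor
#1=c has no predecessor
#2=f depends on [1:c]
#3=d depends on [0:d]
#4=a depends on [2:f]
sources: [0:d, 1:c]
N(rest) = Σ N(rest − s) over sources s of rest; N(one piece) = 1:
  size 1 → [3]=1  [4]=1
  size 2 → [0,3]=1  [2,4]=1  [3,4]=2
  size 3 → [0,3,4]=3  [1,2,4]=1  [2,3,4]=3
  first=0(d) contributes 4
  first=1(c) contributes 6
|[w]| = 10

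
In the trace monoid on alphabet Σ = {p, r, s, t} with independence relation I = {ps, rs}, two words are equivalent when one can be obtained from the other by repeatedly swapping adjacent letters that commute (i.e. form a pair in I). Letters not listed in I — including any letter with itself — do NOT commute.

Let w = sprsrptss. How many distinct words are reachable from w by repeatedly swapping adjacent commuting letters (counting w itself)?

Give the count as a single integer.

15

0(s) covers ∅
1(p) covers ∅
2(r) covers 1:p
3(s) covers 0:s
4(r) covers 2:r
5(p) covers 4:r
6(t) covers 3:s, 5:p
7(s) covers 6:t
8(s) covers 7:s
floor of heap: 0:s, 1:p
completions by unplaced set U, small U first (add the entries for U minus each lowest piece of U):
  |U|=1: {8}:1
  |U|=2: {7,8}:1
  |U|=3: {6,7,8}:1
  |U|=4: {3,6,7,8}:1  {5,6,7,8}:1
  |U|=5: {0,3,6,7,8}:1  {3,5,6,7,8}:2  {4,5,6,7,8}:1
  |U|=6: {0,3,5,6,7,8}:3  {2,4,5,6,7,8}:1  {3,4,5,6,7,8}:3
  |U|=7: {0,3,4,5,6,7,8}:6  {1,2,4,5,6,7,8}:1  {2,3,4,5,6,7,8}:4
  start at 0(s): 5
  start at 1(p): 10
sum over floor = 15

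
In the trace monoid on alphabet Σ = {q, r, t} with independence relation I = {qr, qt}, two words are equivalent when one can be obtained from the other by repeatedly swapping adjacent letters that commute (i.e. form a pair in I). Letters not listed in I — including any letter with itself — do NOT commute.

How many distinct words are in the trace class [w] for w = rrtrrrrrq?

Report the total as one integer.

9

drop 0:r onto floor
drop 1:r onto {0:r}
drop 2:t onto {1:r}
drop 3:r onto {2:t}
drop 4:r onto {3:r}
drop 5:r onto {4:r}
drop 6:r onto {5:r}
drop 7:r onto {6:r}
drop 8:q onto floor
ground layer = {0:r, 8:q}
drop-orders for the pieces not yet dropped (sum over which currently-grounded one goes next):
  1 to go: {7} 1  {8} 1
  2 to go: {6,7} 1  {7,8} 2
  3 to go: {5,6,7} 1  {6,7,8} 3
  4 to go: {4,5,6,7} 1  {5,6,7,8} 4
  5 to go: {3,4,5,6,7} 1  {4,5,6,7,8} 5
  6 to go: {2,3,4,5,6,7} 1  {3,4,5,6,7,8} 6
  7 to go: {1,2,3,4,5,6,7} 1  {2,3,4,5,6,7,8} 7
  if 0:r drops first: 8 orders
  if 8:q drops first: 1 orders
heap linearizations: 9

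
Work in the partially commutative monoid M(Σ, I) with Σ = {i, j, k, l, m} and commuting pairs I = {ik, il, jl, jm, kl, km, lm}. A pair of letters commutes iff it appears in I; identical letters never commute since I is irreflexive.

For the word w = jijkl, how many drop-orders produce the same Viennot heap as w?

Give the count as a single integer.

5

drop 0:j onto floor
drop 1:i onto {0:j}
drop 2:j onto {1:i}
drop 3:k onto {2:j}
drop 4:l onto floor
ground layer = {0:j, 4:l}
drop-orders for the pieces not yet dropped (sum over which currently-grounded one goes next):
  1 to go: {3} 1  {4} 1
  2 to go: {2,3} 1  {3,4} 2
  3 to go: {1,2,3} 1  {2,3,4} 3
  if 0:j drops first: 4 orders
  if 4:l drops first: 1 orders
heap linearizations: 5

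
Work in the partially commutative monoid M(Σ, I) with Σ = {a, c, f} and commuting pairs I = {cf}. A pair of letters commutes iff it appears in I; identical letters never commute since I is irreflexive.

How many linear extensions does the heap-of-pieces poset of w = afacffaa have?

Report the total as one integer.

#0=a has no predecessor
#1=f depends on [0:a]
#2=a depends on [1:f]
#3=c depends on [2:a]
#4=f depends on [2:a]
#5=f depends on [4:f]
#6=a depends on [3:c, 5:f]
#7=a depends on [6:a]
sources: [0:a]
N(rest) = Σ N(rest − s) over sources s of rest; N(one piece) = 1:
  size 1 → [7]=1
  size 2 → [6,7]=1
  size 3 → [3,6,7]=1  [5,6,7]=1
  size 4 → [3,5,6,7]=2  [4,5,6,7]=1
  size 5 → [3,4,5,6,7]=3
  size 6 → [2,3,4,5,6,7]=3
  first=0(a) contributes 3

3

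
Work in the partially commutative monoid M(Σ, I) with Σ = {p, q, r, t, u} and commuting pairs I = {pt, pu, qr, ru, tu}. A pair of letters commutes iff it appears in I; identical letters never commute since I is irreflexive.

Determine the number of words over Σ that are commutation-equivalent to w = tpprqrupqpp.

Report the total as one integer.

27

0(t) covers ∅
1(p) covers ∅
2(p) covers 1:p
3(r) covers 0:t, 2:p
4(q) covers 0:t, 2:p
5(r) covers 3:r
6(u) covers 4:q
7(p) covers 4:q, 5:r
8(q) covers 6:u, 7:p
9(p) covers 8:q
10(p) covers 9:p
floor of heap: 0:t, 1:p
completions by unplaced set U, small U first (add the entries for U minus each lowest piece of U):
  |U|=1: {10}:1
  |U|=2: {9,10}:1
  |U|=3: {8,9,10}:1
  |U|=4: {6,8,9,10}:1  {7,8,9,10}:1
  |U|=5: {5,7,8,9,10}:1  {6,7,8,9,10}:2
  |U|=6: {3,5,7,8,9,10}:1  {4,6,7,8,9,10}:2  {5,6,7,8,9,10}:3
  |U|=7: {3,5,6,7,8,9,10}:4  {4,5,6,7,8,9,10}:5
  |U|=8: {3,4,5,6,7,8,9,10}:9
  |U|=9: {0,3,4,5,6,7,8,9,10}:9  {2,3,4,5,6,7,8,9,10}:9
  start at 0(t): 9
  start at 1(p): 18
sum over floor = 27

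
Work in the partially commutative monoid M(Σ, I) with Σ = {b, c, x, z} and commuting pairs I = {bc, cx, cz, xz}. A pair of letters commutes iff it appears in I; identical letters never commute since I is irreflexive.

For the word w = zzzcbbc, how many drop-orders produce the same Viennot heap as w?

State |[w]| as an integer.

21

piece 0:z — minimal
piece 1:z rests on {0:z}
piece 2:z rests on {1:z}
piece 3:c — minimal
piece 4:b rests on {2:z}
piece 5:b rests on {4:b}
piece 6:c rests on {3:c}
minimal pieces: {0:z, 3:c}
ways to finish when only these pieces remain (= sum over removing one remaining piece with nothing left below it):
  1 left: {5}→1  {6}→1
  2 left: {3,6}→1  {4,5}→1  {5,6}→2
  3 left: {2,4,5}→1  {3,5,6}→3  {4,5,6}→3
  4 left: {1,2,4,5}→1  {2,4,5,6}→4  {3,4,5,6}→6
  5 left: {0,1,2,4,5}→1  {1,2,4,5,6}→5  {2,3,4,5,6}→10
  placing 0:z first → 15 extensions
  placing 3:c first → 6 extensions
total linear extensions = 21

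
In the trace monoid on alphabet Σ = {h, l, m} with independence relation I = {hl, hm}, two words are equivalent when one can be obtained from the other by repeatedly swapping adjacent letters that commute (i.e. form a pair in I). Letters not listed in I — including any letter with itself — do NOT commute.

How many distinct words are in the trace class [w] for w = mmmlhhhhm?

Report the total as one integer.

#0=m has no predecessor
#1=m depends on [0:m]
#2=m depends on [1:m]
#3=l depends on [2:m]
#4=h has no predecessor
#5=h depends on [4:h]
#6=h depends on [5:h]
#7=h depends on [6:h]
#8=m depends on [3:l]
sources: [0:m, 4:h]
N(rest) = Σ N(rest − s) over sources s of rest; N(one piece) = 1:
  size 1 → [7]=1  [8]=1
  size 2 → [3,8]=1  [6,7]=1  [7,8]=2
  size 3 → [2,3,8]=1  [3,7,8]=3  [5,6,7]=1  [6,7,8]=3
  size 4 → [1,2,3,8]=1  [2,3,7,8]=4  [3,6,7,8]=6  [4,5,6,7]=1  [5,6,7,8]=4
  size 5 → [0,1,2,3,8]=1  [1,2,3,7,8]=5  [2,3,6,7,8]=10  [3,5,6,7,8]=10  [4,5,6,7,8]=5
  size 6 → [0,1,2,3,7,8]=6  [1,2,3,6,7,8]=15  [2,3,5,6,7,8]=20  [3,4,5,6,7,8]=15
  size 7 → [0,1,2,3,6,7,8]=21  [1,2,3,5,6,7,8]=35  [2,3,4,5,6,7,8]=35
  first=0(m) contributes 70
  first=4(h) contributes 56
|[w]| = 126

126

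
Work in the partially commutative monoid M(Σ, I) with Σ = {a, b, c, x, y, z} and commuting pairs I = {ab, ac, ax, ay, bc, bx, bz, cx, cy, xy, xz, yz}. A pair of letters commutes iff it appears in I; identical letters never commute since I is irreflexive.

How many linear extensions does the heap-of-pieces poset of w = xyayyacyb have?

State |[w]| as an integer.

0(x) covers ∅
1(y) covers ∅
2(a) covers ∅
3(y) covers 1:y
4(y) covers 3:y
5(a) covers 2:a
6(c) covers ∅
7(y) covers 4:y
8(b) covers 7:y
floor of heap: 0:x, 1:y, 2:a, 6:c
completions by unplaced set U, small U first (add the entries for U minus each lowest piece of U):
  |U|=1: {0}:1  {5}:1  {6}:1  {8}:1
  |U|=2: {0,5}:2  {0,6}:2  {0,8}:2  {2,5}:1  {5,6}:2  {5,8}:2  {6,8}:2  {7,8}:1
  |U|=3: {0,2,5}:3  {0,5,6}:6  {0,5,8}:6  {0,6,8}:6  {0,7,8}:3  {2,5,6}:3  {2,5,8}:3  {4,7,8}:1  {5,6,8}:6  {5,7,8}:3  {6,7,8}:3
  |U|=4: {0,2,5,6}:12  {0,2,5,8}:12  {0,4,7,8}:4  {0,5,6,8}:24  {0,5,7,8}:12  {0,6,7,8}:12  {2,5,6,8}:12  {2,5,7,8}:6  {3,4,7,8}:1  {4,5,7,8}:4  {4,6,7,8}:4  {5,6,7,8}:12
  |U|=5: {0,2,5,6,8}:60  {0,2,5,7,8}:30  {0,3,4,7,8}:5  {0,4,5,7,8}:20  {0,4,6,7,8}:20  {0,5,6,7,8}:60  {1,3,4,7,8}:1  {2,4,5,7,8}:10  {2,5,6,7,8}:30  {3,4,5,7,8}:5  {3,4,6,7,8}:5  {4,5,6,7,8}:20
  |U|=6: {0,1,3,4,7,8}:6  {0,2,4,5,7,8}:60  {0,2,5,6,7,8}:180  {0,3,4,5,7,8}:30  {0,3,4,6,7,8}:30  {0,4,5,6,7,8}:120  {1,3,4,5,7,8}:6  {1,3,4,6,7,8}:6  {2,3,4,5,7,8}:15  {2,4,5,6,7,8}:60  {3,4,5,6,7,8}:30
  |U|=7: {0,1,3,4,5,7,8}:42  {0,1,3,4,6,7,8}:42  {0,2,3,4,5,7,8}:105  {0,2,4,5,6,7,8}:420  {0,3,4,5,6,7,8}:210  {1,2,3,4,5,7,8}:21  {1,3,4,5,6,7,8}:42  {2,3,4,5,6,7,8}:105
  start at 0(x): 168
  start at 1(y): 840
  start at 2(a): 336
  start at 6(c): 168
sum over floor = 1512

1512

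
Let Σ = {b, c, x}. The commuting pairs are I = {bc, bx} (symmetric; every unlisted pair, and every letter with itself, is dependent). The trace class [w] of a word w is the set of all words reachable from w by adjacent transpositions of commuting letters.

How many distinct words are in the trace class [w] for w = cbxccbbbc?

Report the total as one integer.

126

piece 0:c — minimal
piece 1:b — minimal
piece 2:x rests on {0:c}
piece 3:c rests on {2:x}
piece 4:c rests on {3:c}
piece 5:b rests on {1:b}
piece 6:b rests on {5:b}
piece 7:b rests on {6:b}
piece 8:c rests on {4:c}
minimal pieces: {0:c, 1:b}
ways to finish when only these pieces remain (= sum over removing one remaining piece with nothing left below it):
  1 left: {7}→1  {8}→1
  2 left: {4,8}→1  {6,7}→1  {7,8}→2
  3 left: {3,4,8}→1  {4,7,8}→3  {5,6,7}→1  {6,7,8}→3
  4 left: {1,5,6,7}→1  {2,3,4,8}→1  {3,4,7,8}→4  {4,6,7,8}→6  {5,6,7,8}→4
  5 left: {0,2,3,4,8}→1  {1,5,6,7,8}→5  {2,3,4,7,8}→5  {3,4,6,7,8}→10  {4,5,6,7,8}→10
  6 left: {0,2,3,4,7,8}→6  {1,4,5,6,7,8}→15  {2,3,4,6,7,8}→15  {3,4,5,6,7,8}→20
  7 left: {0,2,3,4,6,7,8}→21  {1,3,4,5,6,7,8}→35  {2,3,4,5,6,7,8}→35
  placing 0:c first → 70 extensions
  placing 1:b first → 56 extensions
total linear extensions = 126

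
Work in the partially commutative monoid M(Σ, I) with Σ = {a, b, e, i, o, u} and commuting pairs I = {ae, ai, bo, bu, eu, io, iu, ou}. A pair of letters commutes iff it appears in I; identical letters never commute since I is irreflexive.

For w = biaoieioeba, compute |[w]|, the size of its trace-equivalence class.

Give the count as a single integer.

12

#0=b has no predecessor
#1=i depends on [0:b]
#2=a depends on [0:b]
#3=o depends on [2:a]
#4=i depends on [1:i]
#5=e depends on [3:o, 4:i]
#6=i depends on [5:e]
#7=o depends on [5:e]
#8=e depends on [6:i, 7:o]
#9=b depends on [8:e]
#10=a depends on [9:b]
sources: [0:b]
N(rest) = Σ N(rest − s) over sources s of rest; N(one piece) = 1:
  size 1 → [10]=1
  size 2 → [9,10]=1
  size 3 → [8,9,10]=1
  size 4 → [6,8,9,10]=1  [7,8,9,10]=1
  size 5 → [6,7,8,9,10]=2
  size 6 → [5,6,7,8,9,10]=2
  size 7 → [3,5,6,7,8,9,10]=2  [4,5,6,7,8,9,10]=2
  size 8 → [1,4,5,6,7,8,9,10]=2  [2,3,5,6,7,8,9,10]=2  [3,4,5,6,7,8,9,10]=4
  size 9 → [1,3,4,5,6,7,8,9,10]=6  [2,3,4,5,6,7,8,9,10]=6
  first=0(b) contributes 12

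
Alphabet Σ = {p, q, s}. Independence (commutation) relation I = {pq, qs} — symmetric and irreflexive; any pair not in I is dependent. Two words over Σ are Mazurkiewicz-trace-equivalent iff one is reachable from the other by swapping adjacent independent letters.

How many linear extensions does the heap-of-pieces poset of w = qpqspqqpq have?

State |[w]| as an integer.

0(q) covers ∅
1(p) covers ∅
2(q) covers 0:q
3(s) covers 1:p
4(p) covers 3:s
5(q) covers 2:q
6(q) covers 5:q
7(p) covers 4:p
8(q) covers 6:q
floor of heap: 0:q, 1:p
completions by unplaced set U, small U first (add the entries for U minus each lowest piece of U):
  |U|=1: {7}:1  {8}:1
  |U|=2: {4,7}:1  {6,8}:1  {7,8}:2
  |U|=3: {3,4,7}:1  {4,7,8}:3  {5,6,8}:1  {6,7,8}:3
  |U|=4: {1,3,4,7}:1  {2,5,6,8}:1  {3,4,7,8}:4  {4,6,7,8}:6  {5,6,7,8}:4
  |U|=5: {0,2,5,6,8}:1  {1,3,4,7,8}:5  {2,5,6,7,8}:5  {3,4,6,7,8}:10  {4,5,6,7,8}:10
  |U|=6: {0,2,5,6,7,8}:6  {1,3,4,6,7,8}:15  {2,4,5,6,7,8}:15  {3,4,5,6,7,8}:20
  |U|=7: {0,2,4,5,6,7,8}:21  {1,3,4,5,6,7,8}:35  {2,3,4,5,6,7,8}:35
  start at 0(q): 70
  start at 1(p): 56
sum over floor = 126

126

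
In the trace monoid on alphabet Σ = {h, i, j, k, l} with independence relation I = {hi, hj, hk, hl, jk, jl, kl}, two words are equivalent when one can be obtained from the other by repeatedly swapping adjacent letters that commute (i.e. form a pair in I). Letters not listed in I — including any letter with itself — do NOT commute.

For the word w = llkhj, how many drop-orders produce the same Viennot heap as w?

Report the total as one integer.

drop 0:l onto floor
drop 1:l onto {0:l}
drop 2:k onto floor
drop 3:h onto floor
drop 4:j onto floor
ground layer = {0:l, 2:k, 3:h, 4:j}
drop-orders for the pieces not yet dropped (sum over which currently-grounded one goes next):
  1 to go: {1} 1  {2} 1  {3} 1  {4} 1
  2 to go: {0,1} 1  {1,2} 2  {1,3} 2  {1,4} 2  {2,3} 2  {2,4} 2  {3,4} 2
  3 to go: {0,1,2} 3  {0,1,3} 3  {0,1,4} 3  {1,2,3} 6  {1,2,4} 6  {1,3,4} 6  {2,3,4} 6
  if 0:l drops first: 24 orders
  if 2:k drops first: 12 orders
  if 3:h drops first: 12 orders
  if 4:j drops first: 12 orders
heap linearizations: 60

60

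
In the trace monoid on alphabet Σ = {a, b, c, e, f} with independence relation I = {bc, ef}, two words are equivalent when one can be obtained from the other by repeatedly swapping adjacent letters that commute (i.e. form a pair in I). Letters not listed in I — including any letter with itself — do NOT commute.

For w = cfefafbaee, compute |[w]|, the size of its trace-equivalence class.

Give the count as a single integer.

3

0(c) covers ∅
1(f) covers 0:c
2(e) covers 0:c
3(f) covers 1:f
4(a) covers 2:e, 3:f
5(f) covers 4:a
6(b) covers 5:f
7(a) covers 6:b
8(e) covers 7:a
9(e) covers 8:e
floor of heap: 0:c
completions by unplaced set U, small U first (add the entries for U minus each lowest piece of U):
  |U|=1: {9}:1
  |U|=2: {8,9}:1
  |U|=3: {7,8,9}:1
  |U|=4: {6,7,8,9}:1
  |U|=5: {5,6,7,8,9}:1
  |U|=6: {4,5,6,7,8,9}:1
  |U|=7: {2,4,5,6,7,8,9}:1  {3,4,5,6,7,8,9}:1
  |U|=8: {1,3,4,5,6,7,8,9}:1  {2,3,4,5,6,7,8,9}:2
  start at 0(c): 3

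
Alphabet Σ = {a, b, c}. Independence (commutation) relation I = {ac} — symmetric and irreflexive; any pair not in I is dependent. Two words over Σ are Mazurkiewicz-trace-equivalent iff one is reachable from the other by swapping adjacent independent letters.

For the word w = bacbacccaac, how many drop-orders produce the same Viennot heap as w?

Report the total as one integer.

0(b) covers ∅
1(a) covers 0:b
2(c) covers 0:b
3(b) covers 1:a, 2:c
4(a) covers 3:b
5(c) covers 3:b
6(c) covers 5:c
7(c) covers 6:c
8(a) covers 4:a
9(a) covers 8:a
10(c) covers 7:c
floor of heap: 0:b
completions by unplaced set U, small U first (add the entries for U minus each lowest piece of U):
  |U|=1: {9}:1  {10}:1
  |U|=2: {7,10}:1  {8,9}:1  {9,10}:2
  |U|=3: {4,8,9}:1  {6,7,10}:1  {7,9,10}:3  {8,9,10}:3
  |U|=4: {4,8,9,10}:4  {5,6,7,10}:1  {6,7,9,10}:4  {7,8,9,10}:6
  |U|=5: {4,7,8,9,10}:10  {5,6,7,9,10}:5  {6,7,8,9,10}:10
  |U|=6: {4,6,7,8,9,10}:20  {5,6,7,8,9,10}:15
  |U|=7: {4,5,6,7,8,9,10}:35
  |U|=8: {3,4,5,6,7,8,9,10}:35
  |U|=9: {1,3,4,5,6,7,8,9,10}:35  {2,3,4,5,6,7,8,9,10}:35
  start at 0(b): 70

70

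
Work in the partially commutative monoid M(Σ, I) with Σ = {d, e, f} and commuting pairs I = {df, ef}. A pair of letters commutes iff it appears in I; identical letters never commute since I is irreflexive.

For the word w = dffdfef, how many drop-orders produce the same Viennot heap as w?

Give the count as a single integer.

piece 0:d — minimal
piece 1:f — minimal
piece 2:f rests on {1:f}
piece 3:d rests on {0:d}
piece 4:f rests on {2:f}
piece 5:e rests on {3:d}
piece 6:f rests on {4:f}
minimal pieces: {0:d, 1:f}
ways to finish when only these pieces remain (= sum over removing one remaining piece with nothing left below it):
  1 left: {5}→1  {6}→1
  2 left: {3,5}→1  {4,6}→1  {5,6}→2
  3 left: {0,3,5}→1  {2,4,6}→1  {3,5,6}→3  {4,5,6}→3
  4 left: {0,3,5,6}→4  {1,2,4,6}→1  {2,4,5,6}→4  {3,4,5,6}→6
  5 left: {0,3,4,5,6}→10  {1,2,4,5,6}→5  {2,3,4,5,6}→10
  placing 0:d first → 15 extensions
  placing 1:f first → 20 extensions
total linear extensions = 35

35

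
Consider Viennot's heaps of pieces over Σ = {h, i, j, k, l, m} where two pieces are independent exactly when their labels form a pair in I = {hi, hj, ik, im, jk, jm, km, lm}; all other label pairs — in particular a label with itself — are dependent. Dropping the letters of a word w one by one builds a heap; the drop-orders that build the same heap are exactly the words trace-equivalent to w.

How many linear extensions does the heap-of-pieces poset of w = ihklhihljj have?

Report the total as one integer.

9

piece 0:i — minimal
piece 1:h — minimal
piece 2:k rests on {1:h}
piece 3:l rests on {0:i, 2:k}
piece 4:h rests on {3:l}
piece 5:i rests on {3:l}
piece 6:h rests on {4:h}
piece 7:l rests on {5:i, 6:h}
piece 8:j rests on {7:l}
piece 9:j rests on {8:j}
minimal pieces: {0:i, 1:h}
ways to finish when only these pieces remain (= sum over removing one remaining piece with nothing left below it):
  1 left: {9}→1
  2 left: {8,9}→1
  3 left: {7,8,9}→1
  4 left: {5,7,8,9}→1  {6,7,8,9}→1
  5 left: {4,6,7,8,9}→1  {5,6,7,8,9}→2
  6 left: {4,5,6,7,8,9}→3
  7 left: {3,4,5,6,7,8,9}→3
  8 left: {0,3,4,5,6,7,8,9}→3  {2,3,4,5,6,7,8,9}→3
  placing 0:i first → 3 extensions
  placing 1:h first → 6 extensions
total linear extensions = 9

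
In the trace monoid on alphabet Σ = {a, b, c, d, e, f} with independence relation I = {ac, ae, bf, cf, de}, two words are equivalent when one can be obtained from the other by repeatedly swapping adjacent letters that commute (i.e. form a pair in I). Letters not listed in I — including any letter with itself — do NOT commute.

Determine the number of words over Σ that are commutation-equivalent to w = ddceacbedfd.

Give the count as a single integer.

#0=d has no predecessor
#1=d depends on [0:d]
#2=c depends on [1:d]
#3=e depends on [2:c]
#4=a depends on [1:d]
#5=c depends on [3:e]
#6=b depends on [4:a, 5:c]
#7=e depends on [6:b]
#8=d depends on [6:b]
#9=f depends on [7:e, 8:d]
#10=d depends on [9:f]
sources: [0:d]
N(rest) = Σ N(rest − s) over sources s of rest; N(one piece) = 1:
  size 1 → [10]=1
  size 2 → [9,10]=1
  size 3 → [7,9,10]=1  [8,9,10]=1
  size 4 → [7,8,9,10]=2
  size 5 → [6,7,8,9,10]=2
  size 6 → [4,6,7,8,9,10]=2  [5,6,7,8,9,10]=2
  size 7 → [3,5,6,7,8,9,10]=2  [4,5,6,7,8,9,10]=4
  size 8 → [2,3,5,6,7,8,9,10]=2  [3,4,5,6,7,8,9,10]=6
  size 9 → [2,3,4,5,6,7,8,9,10]=8
  first=0(d) contributes 8

8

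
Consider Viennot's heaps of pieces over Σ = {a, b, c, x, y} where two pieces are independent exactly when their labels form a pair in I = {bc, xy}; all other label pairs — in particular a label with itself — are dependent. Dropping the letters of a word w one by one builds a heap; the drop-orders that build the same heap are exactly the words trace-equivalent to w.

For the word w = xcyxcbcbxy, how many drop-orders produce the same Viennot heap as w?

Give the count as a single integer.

drop 0:x onto floor
drop 1:c onto {0:x}
drop 2:y onto {1:c}
drop 3:x onto {1:c}
drop 4:c onto {2:y, 3:x}
drop 5:b onto {2:y, 3:x}
drop 6:c onto {4:c}
drop 7:b onto {5:b}
drop 8:x onto {6:c, 7:b}
drop 9:y onto {6:c, 7:b}
ground layer = {0:x}
drop-orders for the pieces not yet dropped (sum over which currently-grounded one goes next):
  1 to go: {8} 1  {9} 1
  2 to go: {8,9} 2
  3 to go: {6,8,9} 2  {7,8,9} 2
  4 to go: {4,6,8,9} 2  {5,7,8,9} 2  {6,7,8,9} 4
  5 to go: {4,6,7,8,9} 6  {5,6,7,8,9} 6
  6 to go: {4,5,6,7,8,9} 12
  7 to go: {2,4,5,6,7,8,9} 12  {3,4,5,6,7,8,9} 12
  8 to go: {2,3,4,5,6,7,8,9} 24
  if 0:x drops first: 24 orders

24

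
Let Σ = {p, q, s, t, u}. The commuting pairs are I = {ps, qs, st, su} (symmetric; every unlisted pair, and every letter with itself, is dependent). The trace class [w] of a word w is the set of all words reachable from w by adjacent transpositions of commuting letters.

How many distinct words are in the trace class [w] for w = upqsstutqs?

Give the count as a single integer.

120

piece 0:u — minimal
piece 1:p rests on {0:u}
piece 2:q rests on {1:p}
piece 3:s — minimal
piece 4:s rests on {3:s}
piece 5:t rests on {2:q}
piece 6:u rests on {5:t}
piece 7:t rests on {6:u}
piece 8:q rests on {7:t}
piece 9:s rests on {4:s}
minimal pieces: {0:u, 3:s}
ways to finish when only these pieces remain (= sum over removing one remaining piece with nothing left below it):
  1 left: {8}→1  {9}→1
  2 left: {4,9}→1  {7,8}→1  {8,9}→2
  3 left: {3,4,9}→1  {4,8,9}→3  {6,7,8}→1  {7,8,9}→3
  4 left: {3,4,8,9}→4  {4,7,8,9}→6  {5,6,7,8}→1  {6,7,8,9}→4
  5 left: {2,5,6,7,8}→1  {3,4,7,8,9}→10  {4,6,7,8,9}→10  {5,6,7,8,9}→5
  6 left: {1,2,5,6,7,8}→1  {2,5,6,7,8,9}→6  {3,4,6,7,8,9}→20  {4,5,6,7,8,9}→15
  7 left: {0,1,2,5,6,7,8}→1  {1,2,5,6,7,8,9}→7  {2,4,5,6,7,8,9}→21  {3,4,5,6,7,8,9}→35
  8 left: {0,1,2,5,6,7,8,9}→8  {1,2,4,5,6,7,8,9}→28  {2,3,4,5,6,7,8,9}→56
  placing 0:u first → 84 extensions
  placing 3:s first → 36 extensions
total linear extensions = 120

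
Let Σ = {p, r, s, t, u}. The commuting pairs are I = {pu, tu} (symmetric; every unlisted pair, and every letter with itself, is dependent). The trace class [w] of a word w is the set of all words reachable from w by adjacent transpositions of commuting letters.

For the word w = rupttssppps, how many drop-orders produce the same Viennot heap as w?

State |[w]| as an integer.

piece 0:r — minimal
piece 1:u rests on {0:r}
piece 2:p rests on {0:r}
piece 3:t rests on {2:p}
piece 4:t rests on {3:t}
piece 5:s rests on {1:u, 4:t}
piece 6:s rests on {5:s}
piece 7:p rests on {6:s}
piece 8:p rests on {7:p}
piece 9:p rests on {8:p}
piece 10:s rests on {9:p}
minimal pieces: {0:r}
ways to finish when only these pieces remain (= sum over removing one remaining piece with nothing left below it):
  1 left: {10}→1
  2 left: {9,10}→1
  3 left: {8,9,10}→1
  4 left: {7,8,9,10}→1
  5 left: {6,7,8,9,10}→1
  6 left: {5,6,7,8,9,10}→1
  7 left: {1,5,6,7,8,9,10}→1  {4,5,6,7,8,9,10}→1
  8 left: {1,4,5,6,7,8,9,10}→2  {3,4,5,6,7,8,9,10}→1
  9 left: {1,3,4,5,6,7,8,9,10}→3  {2,3,4,5,6,7,8,9,10}→1
  placing 0:r first → 4 extensions

4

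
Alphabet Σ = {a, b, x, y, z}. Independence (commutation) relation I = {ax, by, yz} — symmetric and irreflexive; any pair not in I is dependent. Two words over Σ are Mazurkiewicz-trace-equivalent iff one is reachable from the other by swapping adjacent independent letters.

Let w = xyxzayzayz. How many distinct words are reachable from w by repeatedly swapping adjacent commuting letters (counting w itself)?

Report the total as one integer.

drop 0:x onto floor
drop 1:y onto {0:x}
drop 2:x onto {1:y}
drop 3:z onto {2:x}
drop 4:a onto {3:z}
drop 5:y onto {4:a}
drop 6:z onto {4:a}
drop 7:a onto {5:y, 6:z}
drop 8:y onto {7:a}
drop 9:z onto {7:a}
ground layer = {0:x}
drop-orders for the pieces not yet dropped (sum over which currently-grounded one goes next):
  1 to go: {8} 1  {9} 1
  2 to go: {8,9} 2
  3 to go: {7,8,9} 2
  4 to go: {5,7,8,9} 2  {6,7,8,9} 2
  5 to go: {5,6,7,8,9} 4
  6 to go: {4,5,6,7,8,9} 4
  7 to go: {3,4,5,6,7,8,9} 4
  8 to go: {2,3,4,5,6,7,8,9} 4
  if 0:x drops first: 4 orders

4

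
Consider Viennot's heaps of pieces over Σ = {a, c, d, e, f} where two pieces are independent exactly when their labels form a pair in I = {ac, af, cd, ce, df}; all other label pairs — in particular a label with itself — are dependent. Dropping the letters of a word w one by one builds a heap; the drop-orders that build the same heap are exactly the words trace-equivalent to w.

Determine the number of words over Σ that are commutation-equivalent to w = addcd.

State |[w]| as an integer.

5

piece 0:a — minimal
piece 1:d rests on {0:a}
piece 2:d rests on {1:d}
piece 3:c — minimal
piece 4:d rests on {2:d}
minimal pieces: {0:a, 3:c}
ways to finish when only these pieces remain (= sum over removing one remaining piece with nothing left below it):
  1 left: {3}→1  {4}→1
  2 left: {2,4}→1  {3,4}→2
  3 left: {1,2,4}→1  {2,3,4}→3
  placing 0:a first → 4 extensions
  placing 3:c first → 1 extensions
total linear extensions = 5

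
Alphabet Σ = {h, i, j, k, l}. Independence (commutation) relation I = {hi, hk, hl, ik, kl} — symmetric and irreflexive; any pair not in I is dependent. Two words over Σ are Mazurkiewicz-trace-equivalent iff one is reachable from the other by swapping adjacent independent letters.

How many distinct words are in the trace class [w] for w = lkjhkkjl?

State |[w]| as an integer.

#0=l has no predecessor
#1=k has no predecessor
#2=j depends on [0:l, 1:k]
#3=h depends on [2:j]
#4=k depends on [2:j]
#5=k depends on [4:k]
#6=j depends on [3:h, 5:k]
#7=l depends on [6:j]
sources: [0:l, 1:k]
N(rest) = Σ N(rest − s) over sources s of rest; N(one piece) = 1:
  size 1 → [7]=1
  size 2 → [6,7]=1
  size 3 → [3,6,7]=1  [5,6,7]=1
  size 4 → [3,5,6,7]=2  [4,5,6,7]=1
  size 5 → [3,4,5,6,7]=3
  size 6 → [2,3,4,5,6,7]=3
  first=0(l) contributes 3
  first=1(k) contributes 3
|[w]| = 6

6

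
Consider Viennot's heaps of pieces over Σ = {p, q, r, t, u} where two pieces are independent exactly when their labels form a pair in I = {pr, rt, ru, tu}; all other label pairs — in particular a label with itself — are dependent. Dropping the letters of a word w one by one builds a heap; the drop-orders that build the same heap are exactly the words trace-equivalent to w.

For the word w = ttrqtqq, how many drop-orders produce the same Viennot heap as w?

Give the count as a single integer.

drop 0:t onto floor
drop 1:t onto {0:t}
drop 2:r onto floor
drop 3:q onto {1:t, 2:r}
drop 4:t onto {3:q}
drop 5:q onto {4:t}
drop 6:q onto {5:q}
ground layer = {0:t, 2:r}
drop-orders for the pieces not yet dropped (sum over which currently-grounded one goes next):
  1 to go: {6} 1
  2 to go: {5,6} 1
  3 to go: {4,5,6} 1
  4 to go: {3,4,5,6} 1
  5 to go: {1,3,4,5,6} 1  {2,3,4,5,6} 1
  if 0:t drops first: 2 orders
  if 2:r drops first: 1 orders
heap linearizations: 3

3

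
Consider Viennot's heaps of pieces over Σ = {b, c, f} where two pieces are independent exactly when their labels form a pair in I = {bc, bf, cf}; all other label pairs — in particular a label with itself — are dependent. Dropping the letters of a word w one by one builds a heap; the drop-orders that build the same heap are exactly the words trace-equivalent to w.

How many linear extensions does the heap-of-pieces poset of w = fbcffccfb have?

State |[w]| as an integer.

1260

piece 0:f — minimal
piece 1:b — minimal
piece 2:c — minimal
piece 3:f rests on {0:f}
piece 4:f rests on {3:f}
piece 5:c rests on {2:c}
piece 6:c rests on {5:c}
piece 7:f rests on {4:f}
piece 8:b rests on {1:b}
minimal pieces: {0:f, 1:b, 2:c}
ways to finish when only these pieces remain (= sum over removing one remaining piece with nothing left below it):
  1 left: {6}→1  {7}→1  {8}→1
  2 left: {1,8}→1  {4,7}→1  {5,6}→1  {6,7}→2  {6,8}→2  {7,8}→2
  3 left: {1,6,8}→3  {1,7,8}→3  {2,5,6}→1  {3,4,7}→1  {4,6,7}→3  {4,7,8}→3  {5,6,7}→3  {5,6,8}→3  {6,7,8}→6
  4 left: {0,3,4,7}→1  {1,4,7,8}→6  {1,5,6,8}→6  {1,6,7,8}→12  {2,5,6,7}→4  {2,5,6,8}→4  {3,4,6,7}→4  {3,4,7,8}→4  {4,5,6,7}→6  {4,6,7,8}→12  {5,6,7,8}→12
  5 left: {0,3,4,6,7}→5  {0,3,4,7,8}→5  {1,2,5,6,8}→10  {1,3,4,7,8}→10  {1,4,6,7,8}→30  {1,5,6,7,8}→30  {2,4,5,6,7}→10  {2,5,6,7,8}→20  {3,4,5,6,7}→10  {3,4,6,7,8}→20  {4,5,6,7,8}→30
  6 left: {0,1,3,4,7,8}→15  {0,3,4,5,6,7}→15  {0,3,4,6,7,8}→30  {1,2,5,6,7,8}→60  {1,3,4,6,7,8}→60  {1,4,5,6,7,8}→90  {2,3,4,5,6,7}→20  {2,4,5,6,7,8}→60  {3,4,5,6,7,8}→60
  7 left: {0,1,3,4,6,7,8}→105  {0,2,3,4,5,6,7}→35  {0,3,4,5,6,7,8}→105  {1,2,4,5,6,7,8}→210  {1,3,4,5,6,7,8}→210  {2,3,4,5,6,7,8}→140
  placing 0:f first → 560 extensions
  placing 1:b first → 280 extensions
  placing 2:c first → 420 extensions
total linear extensions = 1260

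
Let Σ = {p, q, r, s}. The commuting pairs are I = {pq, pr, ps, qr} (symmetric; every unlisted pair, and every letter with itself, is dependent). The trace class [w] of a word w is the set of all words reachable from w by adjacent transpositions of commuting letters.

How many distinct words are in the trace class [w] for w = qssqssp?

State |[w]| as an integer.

7

piece 0:q — minimal
piece 1:s rests on {0:q}
piece 2:s rests on {1:s}
piece 3:q rests on {2:s}
piece 4:s rests on {3:q}
piece 5:s rests on {4:s}
piece 6:p — minimal
minimal pieces: {0:q, 6:p}
ways to finish when only these pieces remain (= sum over removing one remaining piece with nothing left below it):
  1 left: {5}→1  {6}→1
  2 left: {4,5}→1  {5,6}→2
  3 left: {3,4,5}→1  {4,5,6}→3
  4 left: {2,3,4,5}→1  {3,4,5,6}→4
  5 left: {1,2,3,4,5}→1  {2,3,4,5,6}→5
  placing 0:q first → 6 extensions
  placing 6:p first → 1 extensions
total linear extensions = 7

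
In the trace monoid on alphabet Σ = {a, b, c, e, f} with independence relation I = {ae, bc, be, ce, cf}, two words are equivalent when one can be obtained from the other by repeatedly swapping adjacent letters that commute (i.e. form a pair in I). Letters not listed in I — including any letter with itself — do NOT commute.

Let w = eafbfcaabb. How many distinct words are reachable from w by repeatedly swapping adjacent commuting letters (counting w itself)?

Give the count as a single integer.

#0=e has no predecessor
#1=a has no predecessor
#2=f depends on [0:e, 1:a]
#3=b depends on [2:f]
#4=f depends on [3:b]
#5=c depends on [1:a]
#6=a depends on [4:f, 5:c]
#7=a depends on [6:a]
#8=b depends on [7:a]
#9=b depends on [8:b]
sources: [0:e, 1:a]
N(rest) = Σ N(rest − s) over sources s of rest; N(one piece) = 1:
  size 1 → [9]=1
  size 2 → [8,9]=1
  size 3 → [7,8,9]=1
  size 4 → [6,7,8,9]=1
  size 5 → [4,6,7,8,9]=1  [5,6,7,8,9]=1
  size 6 → [3,4,6,7,8,9]=1  [4,5,6,7,8,9]=2
  size 7 → [2,3,4,6,7,8,9]=1  [3,4,5,6,7,8,9]=3
  size 8 → [0,2,3,4,6,7,8,9]=1  [2,3,4,5,6,7,8,9]=4
  first=0(e) contributes 4
  first=1(a) contributes 5
|[w]| = 9

9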